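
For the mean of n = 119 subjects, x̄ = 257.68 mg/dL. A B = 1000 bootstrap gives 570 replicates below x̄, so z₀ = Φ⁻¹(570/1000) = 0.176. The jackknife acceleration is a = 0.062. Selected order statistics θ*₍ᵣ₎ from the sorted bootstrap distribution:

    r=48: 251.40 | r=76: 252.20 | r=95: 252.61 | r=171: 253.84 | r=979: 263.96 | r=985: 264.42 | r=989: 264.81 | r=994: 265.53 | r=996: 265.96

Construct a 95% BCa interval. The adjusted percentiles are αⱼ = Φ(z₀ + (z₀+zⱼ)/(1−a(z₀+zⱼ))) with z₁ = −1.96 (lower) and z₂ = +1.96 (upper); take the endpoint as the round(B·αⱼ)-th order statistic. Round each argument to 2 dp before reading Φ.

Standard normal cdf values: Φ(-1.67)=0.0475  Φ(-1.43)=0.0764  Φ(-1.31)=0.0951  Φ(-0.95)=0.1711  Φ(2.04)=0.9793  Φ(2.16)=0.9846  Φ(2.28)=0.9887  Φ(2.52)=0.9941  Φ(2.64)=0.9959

(252.20, 265.96)

Lower: z₀ + z₁ = 0.176 + (-1.960) = -1.784; 1 − a(z₀+z₁) = 1 − (0.062)(-1.784) = 1.1106; argument = 0.176 + (-1.784)/1.1106 = -1.4303 → -1.43.
α₁ = Φ(-1.43) = 0.0764; rank = round(1000 × 0.0764) = 76; θ*₍76₎ = 252.20.
Upper: z₀ + z₂ = 2.136; 1 − a(z₀+z₂) = 0.8676; argument = 2.6381 → 2.64; α₂ = 0.9959; rank = 996; θ*₍996₎ = 265.96.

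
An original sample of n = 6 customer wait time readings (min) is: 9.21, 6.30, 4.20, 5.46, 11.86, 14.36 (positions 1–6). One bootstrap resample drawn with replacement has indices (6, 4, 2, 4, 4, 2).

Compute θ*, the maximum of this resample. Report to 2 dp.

Resample values: 14.36, 5.46, 6.30, 5.46, 5.46, 6.30.
Maximum = 14.36

θ* = 14.36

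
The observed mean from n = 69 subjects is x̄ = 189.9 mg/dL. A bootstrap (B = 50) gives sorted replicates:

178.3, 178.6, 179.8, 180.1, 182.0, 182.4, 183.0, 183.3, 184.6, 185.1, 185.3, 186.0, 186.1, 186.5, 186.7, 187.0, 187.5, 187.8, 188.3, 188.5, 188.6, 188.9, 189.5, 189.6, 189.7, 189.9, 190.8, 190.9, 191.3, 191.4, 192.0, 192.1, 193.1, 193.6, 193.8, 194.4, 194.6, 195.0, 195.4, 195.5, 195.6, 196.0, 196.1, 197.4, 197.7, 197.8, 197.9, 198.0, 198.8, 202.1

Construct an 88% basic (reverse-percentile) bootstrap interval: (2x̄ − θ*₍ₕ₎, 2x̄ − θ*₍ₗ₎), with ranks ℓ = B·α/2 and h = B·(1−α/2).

(181.9, 200.0)

Percentile endpoints at ranks 3 and 47: θ*₍3₎ = 179.8, θ*₍47₎ = 197.9.
Basic interval reflects these around x̄:
  lower = 2 × 189.9 − 197.9 = 181.9
  upper = 2 × 189.9 − 179.8 = 200.0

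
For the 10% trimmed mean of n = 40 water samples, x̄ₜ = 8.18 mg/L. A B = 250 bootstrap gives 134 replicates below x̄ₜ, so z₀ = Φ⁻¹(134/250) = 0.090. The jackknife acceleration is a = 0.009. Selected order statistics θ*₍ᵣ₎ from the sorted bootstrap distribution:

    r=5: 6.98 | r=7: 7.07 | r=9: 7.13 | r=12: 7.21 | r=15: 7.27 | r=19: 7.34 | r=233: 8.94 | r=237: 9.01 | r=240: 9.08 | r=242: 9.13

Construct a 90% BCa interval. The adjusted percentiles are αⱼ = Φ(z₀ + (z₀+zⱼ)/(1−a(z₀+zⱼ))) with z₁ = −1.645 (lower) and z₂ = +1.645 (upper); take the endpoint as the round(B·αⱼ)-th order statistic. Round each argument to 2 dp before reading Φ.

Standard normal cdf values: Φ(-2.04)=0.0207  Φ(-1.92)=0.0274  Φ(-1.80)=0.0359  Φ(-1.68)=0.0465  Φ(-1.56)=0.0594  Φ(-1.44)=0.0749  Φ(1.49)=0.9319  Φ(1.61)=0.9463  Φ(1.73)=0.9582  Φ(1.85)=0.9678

Lower: z₀ + z₁ = 0.090 + (-1.645) = -1.555; 1 − a(z₀+z₁) = 1 − (0.009)(-1.555) = 1.0140; argument = 0.090 + (-1.555)/1.0140 = -1.4435 → -1.44.
α₁ = Φ(-1.44) = 0.0749; rank = round(250 × 0.0749) = 19; θ*₍19₎ = 7.34.
Upper: z₀ + z₂ = 1.735; 1 − a(z₀+z₂) = 0.9844; argument = 1.8525 → 1.85; α₂ = 0.9678; rank = 242; θ*₍242₎ = 9.13.

(7.34, 9.13)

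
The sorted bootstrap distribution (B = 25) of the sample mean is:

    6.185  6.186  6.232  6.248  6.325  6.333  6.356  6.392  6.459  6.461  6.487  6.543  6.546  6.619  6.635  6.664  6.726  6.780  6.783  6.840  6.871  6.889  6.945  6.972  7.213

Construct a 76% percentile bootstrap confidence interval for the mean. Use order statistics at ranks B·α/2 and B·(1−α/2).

(6.232, 6.889)

α = 0.24; lower rank = 25 × 0.120 = 3; upper rank = 25 × 0.880 = 22.
The 3rd smallest replicate is 6.232; the 22nd is 6.889.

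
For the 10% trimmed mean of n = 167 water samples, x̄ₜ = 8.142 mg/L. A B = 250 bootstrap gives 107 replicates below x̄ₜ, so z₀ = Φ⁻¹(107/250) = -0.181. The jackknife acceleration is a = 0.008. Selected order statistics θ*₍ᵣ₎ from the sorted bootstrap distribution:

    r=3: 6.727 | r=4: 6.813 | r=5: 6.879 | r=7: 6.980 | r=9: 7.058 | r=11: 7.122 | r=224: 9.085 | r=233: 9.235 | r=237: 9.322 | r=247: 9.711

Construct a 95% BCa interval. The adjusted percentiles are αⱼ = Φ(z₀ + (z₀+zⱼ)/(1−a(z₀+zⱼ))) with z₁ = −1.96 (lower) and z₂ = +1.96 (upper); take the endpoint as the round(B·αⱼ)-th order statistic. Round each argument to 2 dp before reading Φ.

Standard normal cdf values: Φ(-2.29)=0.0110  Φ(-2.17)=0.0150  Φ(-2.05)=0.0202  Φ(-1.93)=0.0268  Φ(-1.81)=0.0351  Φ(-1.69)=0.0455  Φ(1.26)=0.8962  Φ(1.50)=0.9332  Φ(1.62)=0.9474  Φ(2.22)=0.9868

Lower: z₀ + z₁ = -0.181 + (-1.960) = -2.141; 1 − a(z₀+z₁) = 1 − (0.008)(-2.141) = 1.0171; argument = -0.181 + (-2.141)/1.0171 = -2.2859 → -2.29.
α₁ = Φ(-2.29) = 0.0110; rank = round(250 × 0.0110) = 3; θ*₍3₎ = 6.727.
Upper: z₀ + z₂ = 1.779; 1 − a(z₀+z₂) = 0.9858; argument = 1.6237 → 1.62; α₂ = 0.9474; rank = 237; θ*₍237₎ = 9.322.

(6.727, 9.322)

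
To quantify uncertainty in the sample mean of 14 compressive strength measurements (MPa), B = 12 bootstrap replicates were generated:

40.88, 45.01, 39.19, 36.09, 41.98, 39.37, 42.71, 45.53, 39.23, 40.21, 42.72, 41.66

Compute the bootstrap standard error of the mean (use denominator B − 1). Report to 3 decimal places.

SE* = 2.648

Bootstrap SE is the standard deviation of the 12 replicate means.
Mean of replicates: (40.88 + 45.01 + 39.19 + 36.09 + 41.98 + 39.37 + 42.71 + 45.53 + 39.23 + 40.21 + 42.72 + 41.66) / 12 = 494.5800 / 12 = 41.2150
Sum of squared deviations: (−0.3350)² + (+3.7950)² + (−2.0250)² + (−5.1250)² + (+0.7650)² + (−1.8450)² + (+1.4950)² + (+4.3150)² + (−1.9850)² + (−1.0050)² + (+1.5050)² + (+0.4450)² = 77.1373
Variance = 77.1373 / 11 = 7.0125
SE* = √7.0125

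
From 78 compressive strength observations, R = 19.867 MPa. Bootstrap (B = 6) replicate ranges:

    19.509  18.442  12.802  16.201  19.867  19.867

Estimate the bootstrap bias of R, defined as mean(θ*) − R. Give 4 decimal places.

bias = −2.0857

mean(θ*) = (19.509 + 18.442 + 12.802 + 16.201 + 19.867 + 19.867) / 6 = 17.78133
bias = 17.78133 − 19.867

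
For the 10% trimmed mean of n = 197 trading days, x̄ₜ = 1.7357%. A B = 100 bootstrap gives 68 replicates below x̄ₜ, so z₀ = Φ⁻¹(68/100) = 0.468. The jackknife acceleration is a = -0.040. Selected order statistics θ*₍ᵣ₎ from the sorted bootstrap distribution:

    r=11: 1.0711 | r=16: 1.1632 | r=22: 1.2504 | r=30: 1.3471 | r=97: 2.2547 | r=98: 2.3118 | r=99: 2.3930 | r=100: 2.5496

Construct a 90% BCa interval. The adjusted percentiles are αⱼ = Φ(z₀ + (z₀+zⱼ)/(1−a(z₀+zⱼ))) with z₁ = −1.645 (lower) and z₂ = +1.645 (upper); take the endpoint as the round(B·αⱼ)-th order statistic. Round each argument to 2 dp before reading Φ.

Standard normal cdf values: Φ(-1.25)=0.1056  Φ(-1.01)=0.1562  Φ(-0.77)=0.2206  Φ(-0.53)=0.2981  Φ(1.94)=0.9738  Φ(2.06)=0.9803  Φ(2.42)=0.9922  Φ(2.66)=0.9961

(1.2504, 2.3930)

Lower: z₀ + z₁ = 0.468 + (-1.645) = -1.177; 1 − a(z₀+z₁) = 1 − (-0.040)(-1.177) = 0.9529; argument = 0.468 + (-1.177)/0.9529 = -0.7672 → -0.77.
α₁ = Φ(-0.77) = 0.2206; rank = round(100 × 0.2206) = 22; θ*₍22₎ = 1.2504.
Upper: z₀ + z₂ = 2.113; 1 − a(z₀+z₂) = 1.0845; argument = 2.4163 → 2.42; α₂ = 0.9922; rank = 99; θ*₍99₎ = 2.3930.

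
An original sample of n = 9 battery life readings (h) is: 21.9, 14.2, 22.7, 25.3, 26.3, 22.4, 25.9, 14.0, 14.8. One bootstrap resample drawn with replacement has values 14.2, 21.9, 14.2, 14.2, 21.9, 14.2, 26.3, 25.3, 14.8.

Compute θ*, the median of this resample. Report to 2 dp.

Sorted: 14.2, 14.2, 14.2, 14.2, 14.8, 21.9, 21.9, 25.3, 26.3
Median = middle value = 14.80

θ* = 14.80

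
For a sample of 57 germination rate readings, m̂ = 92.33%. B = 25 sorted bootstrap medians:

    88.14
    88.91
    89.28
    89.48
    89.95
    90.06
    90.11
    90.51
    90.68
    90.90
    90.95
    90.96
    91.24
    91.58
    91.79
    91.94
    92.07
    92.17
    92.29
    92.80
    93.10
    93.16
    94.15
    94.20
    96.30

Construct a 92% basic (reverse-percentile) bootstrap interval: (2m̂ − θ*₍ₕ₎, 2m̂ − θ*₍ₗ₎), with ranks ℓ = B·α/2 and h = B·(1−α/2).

Percentile endpoints at ranks 1 and 24: θ*₍1₎ = 88.14, θ*₍24₎ = 94.20.
Basic interval reflects these around m̂:
  lower = 2 × 92.33 − 94.20 = 90.46
  upper = 2 × 92.33 − 88.14 = 96.52

(90.46, 96.52)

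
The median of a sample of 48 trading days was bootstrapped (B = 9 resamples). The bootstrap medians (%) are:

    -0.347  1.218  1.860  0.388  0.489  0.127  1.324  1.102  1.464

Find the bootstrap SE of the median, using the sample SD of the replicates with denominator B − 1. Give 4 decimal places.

SE* = 0.7176

Bootstrap SE is the standard deviation of the 9 replicate medians.
Mean of replicates: ((-0.347) + 1.218 + 1.860 + 0.388 + 0.489 + 0.127 + 1.324 + 1.102 + 1.464) / 9 = 7.62500 / 9 = 0.84722
Sum of squared deviations: (−1.19422)² + (+0.37078)² + (+1.01278)² + (−0.45922)² + (−0.35822)² + (−0.72022)² + (+0.47678)² + (+0.25478)² + (+0.61678)² = 4.11993
Variance = 4.11993 / 8 = 0.51499
SE* = √0.51499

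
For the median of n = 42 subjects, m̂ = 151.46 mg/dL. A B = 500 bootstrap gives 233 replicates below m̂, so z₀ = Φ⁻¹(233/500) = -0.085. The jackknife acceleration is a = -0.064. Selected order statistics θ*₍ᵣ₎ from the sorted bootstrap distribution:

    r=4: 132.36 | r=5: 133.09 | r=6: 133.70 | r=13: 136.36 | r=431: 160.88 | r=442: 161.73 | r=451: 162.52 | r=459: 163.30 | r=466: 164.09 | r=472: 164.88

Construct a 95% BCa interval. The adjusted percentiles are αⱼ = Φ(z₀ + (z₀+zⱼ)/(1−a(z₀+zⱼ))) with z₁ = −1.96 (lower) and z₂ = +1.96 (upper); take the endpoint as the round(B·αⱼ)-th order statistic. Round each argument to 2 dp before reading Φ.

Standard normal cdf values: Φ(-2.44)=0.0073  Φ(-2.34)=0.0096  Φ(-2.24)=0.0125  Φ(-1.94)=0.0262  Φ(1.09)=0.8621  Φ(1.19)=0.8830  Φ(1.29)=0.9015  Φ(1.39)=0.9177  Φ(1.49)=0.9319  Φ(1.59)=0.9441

(132.36, 164.88)

Lower: z₀ + z₁ = -0.085 + (-1.960) = -2.045; 1 − a(z₀+z₁) = 1 − (-0.064)(-2.045) = 0.8691; argument = -0.085 + (-2.045)/0.8691 = -2.4380 → -2.44.
α₁ = Φ(-2.44) = 0.0073; rank = round(500 × 0.0073) = 4; θ*₍4₎ = 132.36.
Upper: z₀ + z₂ = 1.875; 1 − a(z₀+z₂) = 1.1200; argument = 1.5891 → 1.59; α₂ = 0.9441; rank = 472; θ*₍472₎ = 164.88.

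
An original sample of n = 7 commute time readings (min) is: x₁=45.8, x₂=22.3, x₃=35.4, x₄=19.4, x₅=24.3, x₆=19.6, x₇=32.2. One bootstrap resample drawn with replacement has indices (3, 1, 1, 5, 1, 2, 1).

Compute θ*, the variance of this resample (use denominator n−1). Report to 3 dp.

θ* = 114.035

Resample values: 35.4, 45.8, 45.8, 24.3, 45.8, 22.3, 45.8.
Mean = 37.8857; sum of squared deviations = 684.2086
s² = 684.2086 / 6 = 114.0348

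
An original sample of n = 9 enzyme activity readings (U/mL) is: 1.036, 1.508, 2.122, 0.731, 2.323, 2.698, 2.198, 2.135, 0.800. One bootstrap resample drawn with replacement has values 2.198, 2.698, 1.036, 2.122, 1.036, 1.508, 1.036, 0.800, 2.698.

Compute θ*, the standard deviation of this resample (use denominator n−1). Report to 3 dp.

θ* = 0.757

Mean = 1.6813; sum of squared deviations = 4.5845
s² = 4.5845 / 8 = 0.5731
s = √0.5731 = 0.757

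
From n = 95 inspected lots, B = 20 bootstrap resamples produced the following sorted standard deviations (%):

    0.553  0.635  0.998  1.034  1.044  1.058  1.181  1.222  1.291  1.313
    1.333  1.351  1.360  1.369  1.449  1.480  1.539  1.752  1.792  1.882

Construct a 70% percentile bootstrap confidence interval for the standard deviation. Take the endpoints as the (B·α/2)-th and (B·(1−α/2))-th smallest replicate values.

α = 0.30; lower rank = 20 × 0.150 = 3; upper rank = 20 × 0.850 = 17.
The 3rd smallest replicate is 0.998; the 17th is 1.539.

(0.998, 1.539)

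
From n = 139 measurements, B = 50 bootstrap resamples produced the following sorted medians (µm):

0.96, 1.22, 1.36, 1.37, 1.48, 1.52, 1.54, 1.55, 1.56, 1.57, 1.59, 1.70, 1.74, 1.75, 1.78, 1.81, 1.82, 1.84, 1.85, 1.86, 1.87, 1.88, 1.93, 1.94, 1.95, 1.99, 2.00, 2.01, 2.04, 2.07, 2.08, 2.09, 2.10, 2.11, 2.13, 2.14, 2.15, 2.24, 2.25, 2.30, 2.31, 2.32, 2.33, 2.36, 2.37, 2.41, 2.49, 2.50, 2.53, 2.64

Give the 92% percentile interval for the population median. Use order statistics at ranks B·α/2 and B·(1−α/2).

α = 0.08; lower rank = 50 × 0.040 = 2; upper rank = 50 × 0.960 = 48.
The 2nd smallest replicate is 1.22; the 48th is 2.50.

(1.22, 2.50)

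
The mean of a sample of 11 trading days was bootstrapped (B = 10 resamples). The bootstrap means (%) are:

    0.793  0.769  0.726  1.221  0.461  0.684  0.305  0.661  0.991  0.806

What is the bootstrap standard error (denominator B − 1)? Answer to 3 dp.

SE* = 0.254

Bootstrap SE is the standard deviation of the 10 replicate means.
Mean of replicates: (0.793 + 0.769 + 0.726 + 1.221 + 0.461 + 0.684 + 0.305 + 0.661 + 0.991 + 0.806) / 10 = 7.4170 / 10 = 0.7417
Sum of squared deviations: (+0.0513)² + (+0.0273)² + (−0.0157)² + (+0.4793)² + (−0.2807)² + (−0.0577)² + (−0.4367)² + (−0.0807)² + (+0.2493)² + (+0.0643)² = 0.5790
Variance = 0.5790 / 9 = 0.0643
SE* = √0.0643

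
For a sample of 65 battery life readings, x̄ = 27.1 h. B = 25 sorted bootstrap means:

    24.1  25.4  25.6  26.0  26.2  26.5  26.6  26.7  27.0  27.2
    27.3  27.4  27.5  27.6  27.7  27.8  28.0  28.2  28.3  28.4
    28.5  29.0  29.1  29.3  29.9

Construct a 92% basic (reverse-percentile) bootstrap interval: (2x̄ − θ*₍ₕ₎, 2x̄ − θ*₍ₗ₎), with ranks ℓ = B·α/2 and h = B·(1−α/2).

Percentile endpoints at ranks 1 and 24: θ*₍1₎ = 24.1, θ*₍24₎ = 29.3.
Basic interval reflects these around x̄:
  lower = 2 × 27.1 − 29.3 = 24.9
  upper = 2 × 27.1 − 24.1 = 30.1

(24.9, 30.1)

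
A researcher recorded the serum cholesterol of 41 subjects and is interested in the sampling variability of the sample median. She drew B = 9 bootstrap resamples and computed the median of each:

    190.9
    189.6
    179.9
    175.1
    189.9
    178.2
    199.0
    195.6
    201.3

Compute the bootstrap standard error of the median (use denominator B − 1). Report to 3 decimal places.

Bootstrap SE is the standard deviation of the 9 replicate medians.
Mean of replicates: (190.9 + 189.6 + 179.9 + 175.1 + 189.9 + 178.2 + 199.0 + 195.6 + 201.3) / 9 = 1699.5000 / 9 = 188.8333
Sum of squared deviations: (+2.0667)² + (+0.7667)² + (−8.9333)² + (−13.7333)² + (+1.0667)² + (−10.6333)² + (+10.1667)² + (+6.7667)² + (+12.4667)² = 692.0400
Variance = 692.0400 / 8 = 86.5050
SE* = √86.5050

SE* = 9.301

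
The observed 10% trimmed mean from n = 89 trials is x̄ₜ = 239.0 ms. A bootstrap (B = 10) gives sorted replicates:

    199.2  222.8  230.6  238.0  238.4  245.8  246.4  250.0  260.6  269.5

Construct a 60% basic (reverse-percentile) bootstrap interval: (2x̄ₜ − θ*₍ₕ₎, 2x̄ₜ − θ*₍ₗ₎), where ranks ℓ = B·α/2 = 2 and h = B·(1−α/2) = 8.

Percentile endpoints at ranks 2 and 8: θ*₍2₎ = 222.8, θ*₍8₎ = 250.0.
Basic interval reflects these around x̄ₜ:
  lower = 2 × 239.0 − 250.0 = 228.0
  upper = 2 × 239.0 − 222.8 = 255.2

(228.0, 255.2)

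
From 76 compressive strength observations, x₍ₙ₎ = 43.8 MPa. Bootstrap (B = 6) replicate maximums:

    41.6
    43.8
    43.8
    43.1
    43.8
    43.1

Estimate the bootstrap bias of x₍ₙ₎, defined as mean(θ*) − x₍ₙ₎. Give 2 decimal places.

mean(θ*) = (41.6 + 43.8 + 43.8 + 43.1 + 43.8 + 43.1) / 6 = 43.200
bias = 43.200 − 43.8

bias = −0.60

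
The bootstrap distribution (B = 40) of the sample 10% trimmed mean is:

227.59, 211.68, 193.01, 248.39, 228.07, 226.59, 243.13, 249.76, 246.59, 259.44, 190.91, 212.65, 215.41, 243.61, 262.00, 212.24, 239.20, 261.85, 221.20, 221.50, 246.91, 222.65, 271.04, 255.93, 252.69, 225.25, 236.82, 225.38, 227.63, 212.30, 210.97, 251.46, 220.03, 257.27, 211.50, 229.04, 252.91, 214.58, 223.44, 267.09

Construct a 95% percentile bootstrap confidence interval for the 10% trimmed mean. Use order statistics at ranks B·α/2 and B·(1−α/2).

(190.91, 267.09)

Sorted replicates: 190.91, 193.01, 210.97, 211.50, 211.68, 212.24, 212.30, 212.65, 214.58, 215.41, 220.03, 221.20, 221.50, 222.65, 223.44, 225.25, 225.38, 226.59, 227.59, 227.63, 228.07, 229.04, 236.82, 239.20, 243.13, 243.61, 246.59, 246.91, 248.39, 249.76, 251.46, 252.69, 252.91, 255.93, 257.27, 259.44, 261.85, 262.00, 267.09, 271.04
α = 0.05; lower rank = 40 × 0.025 = 1; upper rank = 40 × 0.975 = 39.
The 1st smallest replicate is 190.91; the 39th is 267.09.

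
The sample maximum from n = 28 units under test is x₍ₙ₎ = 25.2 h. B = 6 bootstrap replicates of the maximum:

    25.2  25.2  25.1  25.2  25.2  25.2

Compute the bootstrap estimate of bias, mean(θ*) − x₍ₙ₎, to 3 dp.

mean(θ*) = (25.2 + 25.2 + 25.1 + 25.2 + 25.2 + 25.2) / 6 = 25.1833
bias = 25.1833 − 25.2

bias = −0.017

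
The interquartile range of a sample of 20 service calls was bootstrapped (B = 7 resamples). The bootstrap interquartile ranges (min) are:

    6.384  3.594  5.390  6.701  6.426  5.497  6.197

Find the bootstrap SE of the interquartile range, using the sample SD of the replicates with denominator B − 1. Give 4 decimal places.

Bootstrap SE is the standard deviation of the 7 replicate interquartile ranges.
Mean of replicates: (6.384 + 3.594 + 5.390 + 6.701 + 6.426 + 5.497 + 6.197) / 7 = 40.18900 / 7 = 5.74129
Sum of squared deviations: (+0.64271)² + (−2.14729)² + (−0.35129)² + (+0.95971)² + (+0.68471)² + (−0.24429)² + (+0.45571)² = 6.80456
Variance = 6.80456 / 6 = 1.13409
SE* = √1.13409

SE* = 1.0649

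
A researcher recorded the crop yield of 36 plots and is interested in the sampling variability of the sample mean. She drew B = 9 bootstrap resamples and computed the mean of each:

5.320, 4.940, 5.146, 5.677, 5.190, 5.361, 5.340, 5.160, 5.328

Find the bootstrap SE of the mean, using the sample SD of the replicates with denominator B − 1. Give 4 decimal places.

Bootstrap SE is the standard deviation of the 9 replicate means.
Mean of replicates: (5.320 + 4.940 + 5.146 + 5.677 + 5.190 + 5.361 + 5.340 + 5.160 + 5.328) / 9 = 47.46200 / 9 = 5.27356
Sum of squared deviations: (+0.04644)² + (−0.33356)² + (−0.12756)² + (+0.40344)² + (−0.08356)² + (+0.08744)² + (+0.06644)² + (−0.11356)² + (+0.05444)² = 0.32736
Variance = 0.32736 / 8 = 0.04092
SE* = √0.04092

SE* = 0.2023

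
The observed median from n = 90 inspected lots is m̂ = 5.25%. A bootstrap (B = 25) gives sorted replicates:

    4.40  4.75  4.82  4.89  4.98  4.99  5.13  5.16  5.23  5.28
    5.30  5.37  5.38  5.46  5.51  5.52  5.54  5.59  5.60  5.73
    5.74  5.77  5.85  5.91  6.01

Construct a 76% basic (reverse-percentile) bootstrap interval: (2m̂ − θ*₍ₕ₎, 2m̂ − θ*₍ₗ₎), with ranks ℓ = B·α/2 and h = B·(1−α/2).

(4.73, 5.68)

Percentile endpoints at ranks 3 and 22: θ*₍3₎ = 4.82, θ*₍22₎ = 5.77.
Basic interval reflects these around m̂:
  lower = 2 × 5.25 − 5.77 = 4.73
  upper = 2 × 5.25 − 4.82 = 5.68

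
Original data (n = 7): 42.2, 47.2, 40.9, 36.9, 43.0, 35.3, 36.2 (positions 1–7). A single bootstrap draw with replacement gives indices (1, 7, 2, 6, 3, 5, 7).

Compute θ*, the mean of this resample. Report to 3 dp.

Resample values: 42.2, 36.2, 47.2, 35.3, 40.9, 43.0, 36.2.
Mean = (42.2 + 36.2 + 47.2 + 35.3 + 40.9 + 43.0 + 36.2) / 7 = 281.00 / 7 = 40.143

θ* = 40.143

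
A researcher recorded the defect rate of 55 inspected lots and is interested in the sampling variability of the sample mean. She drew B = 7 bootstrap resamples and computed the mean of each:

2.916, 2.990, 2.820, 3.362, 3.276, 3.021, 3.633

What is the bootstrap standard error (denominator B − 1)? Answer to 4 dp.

Bootstrap SE is the standard deviation of the 7 replicate means.
Mean of replicates: (2.916 + 2.990 + 2.820 + 3.362 + 3.276 + 3.021 + 3.633) / 7 = 22.01800 / 7 = 3.14543
Sum of squared deviations: (−0.22943)² + (−0.15543)² + (−0.32543)² + (+0.21657)² + (+0.13057)² + (−0.12443)² + (+0.48757)² = 0.49986
Variance = 0.49986 / 6 = 0.08331
SE* = √0.08331

SE* = 0.2886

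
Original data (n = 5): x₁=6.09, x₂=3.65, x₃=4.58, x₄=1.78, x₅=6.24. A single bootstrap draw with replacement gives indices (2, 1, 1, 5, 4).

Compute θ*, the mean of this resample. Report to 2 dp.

θ* = 4.77

Resample values: 3.65, 6.09, 6.09, 6.24, 1.78.
Mean = (3.65 + 6.09 + 6.09 + 6.24 + 1.78) / 5 = 23.850 / 5 = 4.77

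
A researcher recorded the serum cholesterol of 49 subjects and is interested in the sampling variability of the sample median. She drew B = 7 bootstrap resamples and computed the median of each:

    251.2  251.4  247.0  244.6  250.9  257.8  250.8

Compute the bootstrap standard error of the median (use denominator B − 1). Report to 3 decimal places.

SE* = 4.121

Bootstrap SE is the standard deviation of the 7 replicate medians.
Mean of replicates: (251.2 + 251.4 + 247.0 + 244.6 + 250.9 + 257.8 + 250.8) / 7 = 1753.7000 / 7 = 250.5286
Sum of squared deviations: (+0.6714)² + (+0.8714)² + (−3.5286)² + (−5.9286)² + (+0.3714)² + (+7.2714)² + (+0.2714)² = 101.8943
Variance = 101.8943 / 6 = 16.9824
SE* = √16.9824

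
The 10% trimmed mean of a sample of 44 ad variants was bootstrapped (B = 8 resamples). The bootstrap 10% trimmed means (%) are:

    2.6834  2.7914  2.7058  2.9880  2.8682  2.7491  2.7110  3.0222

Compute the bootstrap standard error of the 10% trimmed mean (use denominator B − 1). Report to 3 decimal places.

Bootstrap SE is the standard deviation of the 8 replicate 10% trimmed means.
Mean of replicates: (2.6834 + 2.7914 + 2.7058 + 2.9880 + 2.8682 + 2.7491 + 2.7110 + 3.0222) / 8 = 22.51910 / 8 = 2.81489
Sum of squared deviations: (−0.13149)² + (−0.02349)² + (−0.10909)² + (+0.17311)² + (+0.05331)² + (−0.06579)² + (−0.10389)² + (+0.20731)² = 0.12065
Variance = 0.12065 / 7 = 0.01724
SE* = √0.01724

SE* = 0.131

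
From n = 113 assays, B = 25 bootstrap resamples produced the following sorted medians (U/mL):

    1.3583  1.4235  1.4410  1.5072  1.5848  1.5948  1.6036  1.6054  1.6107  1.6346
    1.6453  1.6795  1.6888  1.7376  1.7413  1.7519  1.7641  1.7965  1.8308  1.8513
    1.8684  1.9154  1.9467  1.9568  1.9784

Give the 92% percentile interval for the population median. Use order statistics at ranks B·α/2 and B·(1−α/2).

(1.3583, 1.9568)

α = 0.08; lower rank = 25 × 0.040 = 1; upper rank = 25 × 0.960 = 24.
The 1st smallest replicate is 1.3583; the 24th is 1.9568.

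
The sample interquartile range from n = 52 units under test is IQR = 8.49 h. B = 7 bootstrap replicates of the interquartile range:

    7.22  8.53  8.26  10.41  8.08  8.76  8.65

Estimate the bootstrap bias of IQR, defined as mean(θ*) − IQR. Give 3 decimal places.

bias = +0.069

mean(θ*) = (7.22 + 8.53 + 8.26 + 10.41 + 8.08 + 8.76 + 8.65) / 7 = 8.5586
bias = 8.5586 − 8.49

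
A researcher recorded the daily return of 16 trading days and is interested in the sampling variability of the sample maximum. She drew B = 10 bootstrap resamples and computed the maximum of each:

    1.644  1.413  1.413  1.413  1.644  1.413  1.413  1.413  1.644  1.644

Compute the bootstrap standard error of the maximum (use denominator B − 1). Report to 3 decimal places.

Bootstrap SE is the standard deviation of the 10 replicate maximums.
Mean of replicates: (1.644 + 1.413 + 1.413 + 1.413 + 1.644 + 1.413 + 1.413 + 1.413 + 1.644 + 1.644) / 10 = 15.0540 / 10 = 1.5054
Sum of squared deviations: (+0.1386)² + (−0.0924)² + (−0.0924)² + (−0.0924)² + (+0.1386)² + (−0.0924)² + (−0.0924)² + (−0.0924)² + (+0.1386)² + (+0.1386)² = 0.1281
Variance = 0.1281 / 9 = 0.0142
SE* = √0.0142

SE* = 0.119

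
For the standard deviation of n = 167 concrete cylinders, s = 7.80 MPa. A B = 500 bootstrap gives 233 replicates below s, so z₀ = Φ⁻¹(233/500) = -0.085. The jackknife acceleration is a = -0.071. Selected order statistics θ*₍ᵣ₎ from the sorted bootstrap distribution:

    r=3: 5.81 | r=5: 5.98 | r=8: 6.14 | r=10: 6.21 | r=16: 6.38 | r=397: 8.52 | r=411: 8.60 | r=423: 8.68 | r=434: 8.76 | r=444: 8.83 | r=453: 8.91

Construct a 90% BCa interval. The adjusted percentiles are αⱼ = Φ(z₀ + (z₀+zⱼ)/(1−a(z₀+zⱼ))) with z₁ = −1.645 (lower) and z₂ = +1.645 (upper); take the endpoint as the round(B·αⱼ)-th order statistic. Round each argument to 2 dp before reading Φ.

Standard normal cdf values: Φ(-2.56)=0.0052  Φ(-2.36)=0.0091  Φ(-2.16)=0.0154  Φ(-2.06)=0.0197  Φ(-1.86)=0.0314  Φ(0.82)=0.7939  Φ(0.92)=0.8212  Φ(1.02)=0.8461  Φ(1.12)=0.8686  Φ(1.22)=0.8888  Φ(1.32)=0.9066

Lower: z₀ + z₁ = -0.085 + (-1.645) = -1.730; 1 − a(z₀+z₁) = 1 − (-0.071)(-1.730) = 0.8772; argument = -0.085 + (-1.730)/0.8772 = -2.0573 → -2.06.
α₁ = Φ(-2.06) = 0.0197; rank = round(500 × 0.0197) = 10; θ*₍10₎ = 6.21.
Upper: z₀ + z₂ = 1.560; 1 − a(z₀+z₂) = 1.1108; argument = 1.3194 → 1.32; α₂ = 0.9066; rank = 453; θ*₍453₎ = 8.91.

(6.21, 8.91)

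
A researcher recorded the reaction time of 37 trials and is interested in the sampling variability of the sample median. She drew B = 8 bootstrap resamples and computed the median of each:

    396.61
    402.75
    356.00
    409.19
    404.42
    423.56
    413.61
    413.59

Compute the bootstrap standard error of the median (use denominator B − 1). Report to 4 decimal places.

SE* = 20.4778

Bootstrap SE is the standard deviation of the 8 replicate medians.
Mean of replicates: (396.61 + 402.75 + 356.00 + 409.19 + 404.42 + 423.56 + 413.61 + 413.59) / 8 = 3219.73000 / 8 = 402.46625
Sum of squared deviations: (−5.85625)² + (+0.28375)² + (−46.46625)² + (+6.72375)² + (+1.95375)² + (+21.09375)² + (+11.14375)² + (+11.12375)² = 2935.38179
Variance = 2935.38179 / 7 = 419.34026
SE* = √419.34026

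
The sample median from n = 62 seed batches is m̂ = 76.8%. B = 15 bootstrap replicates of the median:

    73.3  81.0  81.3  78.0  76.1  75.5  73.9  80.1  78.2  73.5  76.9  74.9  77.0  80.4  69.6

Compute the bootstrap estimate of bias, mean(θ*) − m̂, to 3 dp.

bias = −0.153

mean(θ*) = (73.3 + 81.0 + 81.3 + 78.0 + 76.1 + 75.5 + 73.9 + 80.1 + 78.2 + 73.5 + 76.9 + 74.9 + 77.0 + 80.4 + 69.6) / 15 = 76.6467
bias = 76.6467 − 76.8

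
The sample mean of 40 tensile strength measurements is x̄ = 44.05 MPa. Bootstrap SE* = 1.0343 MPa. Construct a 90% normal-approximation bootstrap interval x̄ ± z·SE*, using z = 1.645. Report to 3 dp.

(42.349, 45.751)

Margin = 1.645 × 1.0343 = 1.7014
Interval: 44.05 ± 1.7014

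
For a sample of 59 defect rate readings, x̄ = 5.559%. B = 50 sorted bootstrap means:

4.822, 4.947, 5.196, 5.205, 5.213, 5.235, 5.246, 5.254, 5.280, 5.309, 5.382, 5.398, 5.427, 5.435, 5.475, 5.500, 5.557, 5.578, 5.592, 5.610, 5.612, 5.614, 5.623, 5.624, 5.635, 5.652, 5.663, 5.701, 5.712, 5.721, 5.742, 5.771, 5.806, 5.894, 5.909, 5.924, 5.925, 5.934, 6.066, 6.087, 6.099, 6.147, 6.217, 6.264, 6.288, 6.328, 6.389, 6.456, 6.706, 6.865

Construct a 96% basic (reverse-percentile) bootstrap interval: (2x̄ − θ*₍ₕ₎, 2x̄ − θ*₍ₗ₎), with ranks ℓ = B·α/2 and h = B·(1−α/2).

Percentile endpoints at ranks 1 and 49: θ*₍1₎ = 4.822, θ*₍49₎ = 6.706.
Basic interval reflects these around x̄:
  lower = 2 × 5.559 − 6.706 = 4.412
  upper = 2 × 5.559 − 4.822 = 6.296

(4.412, 6.296)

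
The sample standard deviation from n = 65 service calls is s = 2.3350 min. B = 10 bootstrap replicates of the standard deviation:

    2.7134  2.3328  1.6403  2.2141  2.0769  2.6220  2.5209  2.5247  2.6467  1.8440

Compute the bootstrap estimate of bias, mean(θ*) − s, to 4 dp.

bias = −0.0214

mean(θ*) = (2.7134 + 2.3328 + 1.6403 + 2.2141 + 2.0769 + 2.6220 + 2.5209 + 2.5247 + 2.6467 + 1.8440) / 10 = 2.31358
bias = 2.31358 − 2.3350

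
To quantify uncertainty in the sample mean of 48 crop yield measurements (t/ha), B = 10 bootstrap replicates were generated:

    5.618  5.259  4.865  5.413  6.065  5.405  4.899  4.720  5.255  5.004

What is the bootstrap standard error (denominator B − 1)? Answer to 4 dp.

SE* = 0.4032

Bootstrap SE is the standard deviation of the 10 replicate means.
Mean of replicates: (5.618 + 5.259 + 4.865 + 5.413 + 6.065 + 5.405 + 4.899 + 4.720 + 5.255 + 5.004) / 10 = 52.50300 / 10 = 5.25030
Sum of squared deviations: (+0.36770)² + (+0.00870)² + (−0.38530)² + (+0.16270)² + (+0.81470)² + (+0.15470)² + (−0.35130)² + (−0.53030)² + (+0.00470)² + (−0.24630)² = 1.46319
Variance = 1.46319 / 9 = 0.16258
SE* = √0.16258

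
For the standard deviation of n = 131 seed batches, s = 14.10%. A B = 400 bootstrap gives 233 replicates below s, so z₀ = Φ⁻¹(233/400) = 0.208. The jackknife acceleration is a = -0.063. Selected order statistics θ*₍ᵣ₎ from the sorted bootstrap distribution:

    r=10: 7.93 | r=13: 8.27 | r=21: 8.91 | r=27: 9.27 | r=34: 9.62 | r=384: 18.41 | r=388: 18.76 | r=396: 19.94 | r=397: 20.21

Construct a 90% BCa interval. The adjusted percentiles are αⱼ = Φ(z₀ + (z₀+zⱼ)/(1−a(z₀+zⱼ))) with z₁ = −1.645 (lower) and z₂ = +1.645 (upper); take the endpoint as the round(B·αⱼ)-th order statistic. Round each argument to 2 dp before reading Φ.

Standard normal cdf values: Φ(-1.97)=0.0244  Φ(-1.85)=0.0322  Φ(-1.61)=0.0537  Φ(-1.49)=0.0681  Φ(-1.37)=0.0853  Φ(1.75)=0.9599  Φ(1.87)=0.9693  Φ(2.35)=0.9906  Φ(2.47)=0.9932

Lower: z₀ + z₁ = 0.208 + (-1.645) = -1.437; 1 − a(z₀+z₁) = 1 − (-0.063)(-1.437) = 0.9095; argument = 0.208 + (-1.437)/0.9095 = -1.3720 → -1.37.
α₁ = Φ(-1.37) = 0.0853; rank = round(400 × 0.0853) = 34; θ*₍34₎ = 9.62.
Upper: z₀ + z₂ = 1.853; 1 − a(z₀+z₂) = 1.1167; argument = 1.8673 → 1.87; α₂ = 0.9693; rank = 388; θ*₍388₎ = 18.76.

(9.62, 18.76)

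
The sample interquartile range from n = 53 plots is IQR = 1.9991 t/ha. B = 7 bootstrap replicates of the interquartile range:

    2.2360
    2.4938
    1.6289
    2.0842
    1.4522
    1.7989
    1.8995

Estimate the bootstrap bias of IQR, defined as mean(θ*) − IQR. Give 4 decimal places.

bias = −0.0572

mean(θ*) = (2.2360 + 2.4938 + 1.6289 + 2.0842 + 1.4522 + 1.7989 + 1.8995) / 7 = 1.94193
bias = 1.94193 − 1.9991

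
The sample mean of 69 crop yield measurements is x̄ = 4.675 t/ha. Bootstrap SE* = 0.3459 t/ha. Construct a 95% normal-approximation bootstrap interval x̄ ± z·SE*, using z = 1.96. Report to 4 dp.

Margin = 1.96 × 0.3459 = 0.67796
Interval: 4.675 ± 0.67796

(3.9970, 5.3530)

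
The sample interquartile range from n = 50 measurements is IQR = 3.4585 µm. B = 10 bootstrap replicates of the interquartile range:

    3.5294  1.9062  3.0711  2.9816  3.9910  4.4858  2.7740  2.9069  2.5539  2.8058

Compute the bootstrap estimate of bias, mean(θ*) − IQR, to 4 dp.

mean(θ*) = (3.5294 + 1.9062 + 3.0711 + 2.9816 + 3.9910 + 4.4858 + 2.7740 + 2.9069 + 2.5539 + 2.8058) / 10 = 3.10057
bias = 3.10057 − 3.4585

bias = −0.3579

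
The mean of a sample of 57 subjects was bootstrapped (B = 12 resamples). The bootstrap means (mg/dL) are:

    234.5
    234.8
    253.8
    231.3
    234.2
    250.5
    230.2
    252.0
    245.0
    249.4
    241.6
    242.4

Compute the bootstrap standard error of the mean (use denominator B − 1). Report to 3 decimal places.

SE* = 8.510

Bootstrap SE is the standard deviation of the 12 replicate means.
Mean of replicates: (234.5 + 234.8 + 253.8 + 231.3 + 234.2 + 250.5 + 230.2 + 252.0 + 245.0 + 249.4 + 241.6 + 242.4) / 12 = 2899.7000 / 12 = 241.6417
Sum of squared deviations: (−7.1417)² + (−6.8417)² + (+12.1583)² + (−10.3417)² + (−7.4417)² + (+8.8583)² + (−11.4417)² + (+10.3583)² + (+3.3583)² + (+7.7583)² + (−0.0417)² + (+0.7583)² = 796.6892
Variance = 796.6892 / 11 = 72.4263
SE* = √72.4263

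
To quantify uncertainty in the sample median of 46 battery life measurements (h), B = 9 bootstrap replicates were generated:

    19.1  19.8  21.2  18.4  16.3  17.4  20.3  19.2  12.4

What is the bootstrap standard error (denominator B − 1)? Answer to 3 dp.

Bootstrap SE is the standard deviation of the 9 replicate medians.
Mean of replicates: (19.1 + 19.8 + 21.2 + 18.4 + 16.3 + 17.4 + 20.3 + 19.2 + 12.4) / 9 = 164.1000 / 9 = 18.2333
Sum of squared deviations: (+0.8667)² + (+1.5667)² + (+2.9667)² + (+0.1667)² + (−1.9333)² + (−0.8333)² + (+2.0667)² + (+0.9667)² + (−5.8333)² = 55.7000
Variance = 55.7000 / 8 = 6.9625
SE* = √6.9625

SE* = 2.639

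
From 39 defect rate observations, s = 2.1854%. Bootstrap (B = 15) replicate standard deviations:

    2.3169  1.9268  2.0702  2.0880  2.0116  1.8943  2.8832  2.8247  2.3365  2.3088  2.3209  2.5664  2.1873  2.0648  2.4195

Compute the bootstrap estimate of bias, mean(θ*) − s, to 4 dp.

mean(θ*) = (2.3169 + 1.9268 + 2.0702 + 2.0880 + 2.0116 + 1.8943 + 2.8832 + 2.8247 + 2.3365 + 2.3088 + 2.3209 + 2.5664 + 2.1873 + 2.0648 + 2.4195) / 15 = 2.28133
bias = 2.28133 − 2.1854

bias = +0.0959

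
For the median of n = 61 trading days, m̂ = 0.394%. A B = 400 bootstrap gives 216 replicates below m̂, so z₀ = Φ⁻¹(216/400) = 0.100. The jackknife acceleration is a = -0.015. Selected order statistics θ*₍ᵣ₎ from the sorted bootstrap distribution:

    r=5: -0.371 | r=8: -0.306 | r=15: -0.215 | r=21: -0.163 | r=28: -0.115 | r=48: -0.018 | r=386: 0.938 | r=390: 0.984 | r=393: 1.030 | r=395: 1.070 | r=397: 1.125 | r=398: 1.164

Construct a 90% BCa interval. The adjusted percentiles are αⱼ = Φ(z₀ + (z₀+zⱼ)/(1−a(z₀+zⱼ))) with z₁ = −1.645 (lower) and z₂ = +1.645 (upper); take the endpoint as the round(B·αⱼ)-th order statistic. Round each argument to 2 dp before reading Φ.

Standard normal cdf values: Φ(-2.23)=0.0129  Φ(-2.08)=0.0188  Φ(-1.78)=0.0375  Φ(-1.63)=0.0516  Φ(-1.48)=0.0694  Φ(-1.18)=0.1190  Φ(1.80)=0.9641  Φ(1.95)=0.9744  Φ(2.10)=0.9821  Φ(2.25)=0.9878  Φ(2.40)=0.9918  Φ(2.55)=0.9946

Lower: z₀ + z₁ = 0.100 + (-1.645) = -1.545; 1 − a(z₀+z₁) = 1 − (-0.015)(-1.545) = 0.9768; argument = 0.100 + (-1.545)/0.9768 = -1.4817 → -1.48.
α₁ = Φ(-1.48) = 0.0694; rank = round(400 × 0.0694) = 28; θ*₍28₎ = -0.115.
Upper: z₀ + z₂ = 1.745; 1 − a(z₀+z₂) = 1.0262; argument = 1.8005 → 1.80; α₂ = 0.9641; rank = 386; θ*₍386₎ = 0.938.

(-0.115, 0.938)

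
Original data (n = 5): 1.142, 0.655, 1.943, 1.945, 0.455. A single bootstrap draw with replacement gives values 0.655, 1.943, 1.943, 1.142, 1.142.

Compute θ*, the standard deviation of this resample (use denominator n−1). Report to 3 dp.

Mean = 1.3650; sum of squared deviations = 1.2717
s² = 1.2717 / 4 = 0.3179
s = √0.3179 = 0.564

θ* = 0.564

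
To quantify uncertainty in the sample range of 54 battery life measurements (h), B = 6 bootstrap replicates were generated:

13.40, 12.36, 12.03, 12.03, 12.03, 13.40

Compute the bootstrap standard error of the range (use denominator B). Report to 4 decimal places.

Bootstrap SE is the standard deviation of the 6 replicate ranges.
Mean of replicates: (13.40 + 12.36 + 12.03 + 12.03 + 12.03 + 13.40) / 6 = 75.25000 / 6 = 12.54167
Sum of squared deviations: (+0.85833)² + (−0.18167)² + (−0.51167)² + (−0.51167)² + (−0.51167)² + (+0.85833)² = 2.29188
Variance = 2.29188 / 6 = 0.38198
SE* = √0.38198

SE* = 0.6180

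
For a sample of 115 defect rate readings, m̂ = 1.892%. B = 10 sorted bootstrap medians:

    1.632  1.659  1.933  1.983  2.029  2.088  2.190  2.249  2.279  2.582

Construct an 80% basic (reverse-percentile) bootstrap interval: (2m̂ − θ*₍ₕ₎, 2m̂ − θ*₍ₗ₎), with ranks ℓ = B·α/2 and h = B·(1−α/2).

Percentile endpoints at ranks 1 and 9: θ*₍1₎ = 1.632, θ*₍9₎ = 2.279.
Basic interval reflects these around m̂:
  lower = 2 × 1.892 − 2.279 = 1.505
  upper = 2 × 1.892 − 1.632 = 2.152

(1.505, 2.152)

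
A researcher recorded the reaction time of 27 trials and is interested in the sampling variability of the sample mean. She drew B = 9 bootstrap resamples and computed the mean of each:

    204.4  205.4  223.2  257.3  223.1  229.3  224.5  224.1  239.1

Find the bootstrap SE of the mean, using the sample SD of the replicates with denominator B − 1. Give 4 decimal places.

Bootstrap SE is the standard deviation of the 9 replicate means.
Mean of replicates: (204.4 + 205.4 + 223.2 + 257.3 + 223.1 + 229.3 + 224.5 + 224.1 + 239.1) / 9 = 2030.40000 / 9 = 225.60000
Sum of squared deviations: (−21.20000)² + (−20.20000)² + (−2.40000)² + (+31.70000)² + (−2.50000)² + (+3.70000)² + (−1.10000)² + (−1.50000)² + (+13.50000)² = 2073.78000
Variance = 2073.78000 / 8 = 259.22250
SE* = √259.22250

SE* = 16.1004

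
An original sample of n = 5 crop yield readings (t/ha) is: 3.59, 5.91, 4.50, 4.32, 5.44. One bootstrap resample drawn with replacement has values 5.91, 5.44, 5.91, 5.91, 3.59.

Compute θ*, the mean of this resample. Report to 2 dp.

θ* = 5.35

Mean = (5.91 + 5.44 + 5.91 + 5.91 + 3.59) / 5 = 26.760 / 5 = 5.35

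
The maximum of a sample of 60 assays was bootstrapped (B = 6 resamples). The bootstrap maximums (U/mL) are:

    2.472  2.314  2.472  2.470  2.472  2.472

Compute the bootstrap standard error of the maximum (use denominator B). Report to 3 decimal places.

SE* = 0.059

Bootstrap SE is the standard deviation of the 6 replicate maximums.
Mean of replicates: (2.472 + 2.314 + 2.472 + 2.470 + 2.472 + 2.472) / 6 = 14.6720 / 6 = 2.4453
Sum of squared deviations: (+0.0267)² + (−0.1313)² + (+0.0267)² + (+0.0247)² + (+0.0267)² + (+0.0267)² = 0.0207
Variance = 0.0207 / 6 = 0.0035
SE* = √0.0035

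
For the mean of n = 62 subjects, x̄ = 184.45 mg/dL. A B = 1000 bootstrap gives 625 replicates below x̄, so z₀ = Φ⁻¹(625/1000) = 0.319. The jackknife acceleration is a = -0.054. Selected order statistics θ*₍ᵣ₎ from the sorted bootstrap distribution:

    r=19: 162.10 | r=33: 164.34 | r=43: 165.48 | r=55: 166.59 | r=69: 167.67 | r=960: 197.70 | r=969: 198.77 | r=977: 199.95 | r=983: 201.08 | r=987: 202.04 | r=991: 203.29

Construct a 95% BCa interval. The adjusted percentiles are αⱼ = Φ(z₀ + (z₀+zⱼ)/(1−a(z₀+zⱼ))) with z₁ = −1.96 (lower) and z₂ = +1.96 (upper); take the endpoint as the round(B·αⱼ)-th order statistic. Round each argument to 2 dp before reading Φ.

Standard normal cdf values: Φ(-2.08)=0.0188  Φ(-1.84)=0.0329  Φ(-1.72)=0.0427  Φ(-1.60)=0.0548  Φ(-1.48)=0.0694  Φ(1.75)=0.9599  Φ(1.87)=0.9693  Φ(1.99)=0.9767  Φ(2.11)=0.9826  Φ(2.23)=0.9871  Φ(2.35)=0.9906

(167.67, 203.29)

Lower: z₀ + z₁ = 0.319 + (-1.960) = -1.641; 1 − a(z₀+z₁) = 1 − (-0.054)(-1.641) = 0.9114; argument = 0.319 + (-1.641)/0.9114 = -1.4816 → -1.48.
α₁ = Φ(-1.48) = 0.0694; rank = round(1000 × 0.0694) = 69; θ*₍69₎ = 167.67.
Upper: z₀ + z₂ = 2.279; 1 − a(z₀+z₂) = 1.1231; argument = 2.3483 → 2.35; α₂ = 0.9906; rank = 991; θ*₍991₎ = 203.29.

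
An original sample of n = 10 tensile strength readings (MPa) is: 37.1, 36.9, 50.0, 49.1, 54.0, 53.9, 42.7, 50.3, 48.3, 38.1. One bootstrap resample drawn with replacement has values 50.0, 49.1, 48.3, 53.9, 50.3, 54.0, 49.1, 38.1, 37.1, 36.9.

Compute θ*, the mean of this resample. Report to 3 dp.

θ* = 46.680

Mean = (50.0 + 49.1 + 48.3 + 53.9 + 50.3 + 54.0 + 49.1 + 38.1 + 37.1 + 36.9) / 10 = 466.80 / 10 = 46.680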